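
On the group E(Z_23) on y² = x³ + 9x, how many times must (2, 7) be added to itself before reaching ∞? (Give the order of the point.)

12

2P: tangent at (2, 7): λ = (3·2² + 9)/(2·7) ≡ 21/14. 14⁻¹ ≡ 5 (mod 23) since 14·5 = 70 ≡ 1, so λ ≡ 21·5 ≡ 13.
  x = λ² - 2 - 2 = 169 - 4 ≡ 4; y = λ·(2 - 4) - 7 ≡ 13. → (4, 13)
3P: (4, 13) + (2, 7). λ = (7 - 13)/(2 - 4) ≡ 17/21 mod 23. 21⁻¹ ≡ 11 (mod 23), so λ ≡ 3.
  x = λ² - 4 - 2 = 9 - 6 ≡ 3; y = λ·(4 - 3) - 13 ≡ 13. → (3, 13)
4P: (3, 13) + (2, 7). λ = (7 - 13)/(2 - 3) ≡ 17/22 mod 23. 22⁻¹ ≡ 22 (mod 23), so λ ≡ 6.
  x = λ² - 3 - 2 = 36 - 5 ≡ 8; y = λ·(3 - 8) - 13 ≡ 3. → (8, 3)
5P: (8, 3) + (2, 7). λ = (7 - 3)/(2 - 8) ≡ 4/17 mod 23. 17⁻¹ ≡ 19 (mod 23), so λ ≡ 7.
  x = λ² - 8 - 2 = 49 - 10 ≡ 16; y = λ·(8 - 16) - 3 ≡ 10. → (16, 10)
6P: (16, 10) + (2, 7). λ = (7 - 10)/(2 - 16) ≡ 20/9 mod 23. 9⁻¹ ≡ 18 (mod 23) since 9·18 = 162 ≡ 1, so λ ≡ 15.
  x = λ² - 16 - 2 = 225 - 18 ≡ 0; y = λ·(16 - 0) - 10 ≡ 0. → (0, 0)
7P: (0, 0) + (2, 7). λ = (7 - 0)/(2 - 0) ≡ 7/2 mod 23. 2⁻¹ ≡ 12 (mod 23), so λ ≡ 15.
  x = λ² - 0 - 2 = 225 - 2 ≡ 16; y = λ·(0 - 16) - 0 ≡ 13. → (16, 13)
8P: (16, 13) + (2, 7). λ = (7 - 13)/(2 - 16) ≡ 17/9 mod 23. 9⁻¹ ≡ 18 (mod 23), so λ ≡ 7.
  x = λ² - 16 - 2 = 49 - 18 ≡ 8; y = λ·(16 - 8) - 13 ≡ 20. → (8, 20)
9P: (8, 20) + (2, 7). λ = (7 - 20)/(2 - 8) ≡ 10/17 mod 23. 17⁻¹ ≡ 19 (mod 23) since 17·19 = 323 ≡ 1, so λ ≡ 6.
  x = λ² - 8 - 2 = 36 - 10 ≡ 3; y = λ·(8 - 3) - 20 ≡ 10. → (3, 10)
10P: (3, 10) + (2, 7). λ = (7 - 10)/(2 - 3) ≡ 20/22 mod 23. 22⁻¹ ≡ 22 (mod 23), so λ ≡ 3.
  x = λ² - 3 - 2 = 9 - 5 ≡ 4; y = λ·(3 - 4) - 10 ≡ 10. → (4, 10)
11P: (4, 10) + (2, 7). λ = (7 - 10)/(2 - 4) ≡ 20/21 mod 23. 21⁻¹ ≡ 11 (mod 23), so λ ≡ 13.
  x = λ² - 4 - 2 = 169 - 6 ≡ 2; y = λ·(4 - 2) - 10 ≡ 16. → (2, 16)
12P: (2, 16) + (2, 7): same x and y₁ ≡ -y₂, so the sum is ∞.
12P = ∞, so the order is 12.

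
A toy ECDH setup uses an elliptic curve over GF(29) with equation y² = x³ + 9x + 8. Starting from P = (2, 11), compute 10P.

(23, 12)

Repeated addition: build up to 10P.
2P: tangent at (2, 11): λ = (3·2² + 9)/(2·11) ≡ 21/22. 22⁻¹ ≡ 4 (mod 29), so λ ≡ 21·4 ≡ 26.
  x = λ² - 2 - 2 = 676 - 4 ≡ 5; y = λ·(2 - 5) - 11 ≡ 27. → (5, 27)
3P: (5, 27) + (2, 11). λ = (11 - 27)/(2 - 5) ≡ 13/26 mod 29. 26⁻¹ ≡ 19 (mod 29) since 26·19 = 494 ≡ 1, so λ ≡ 15.
  x = λ² - 5 - 2 = 225 - 7 ≡ 15; y = λ·(5 - 15) - 27 ≡ 26. → (15, 26)
4P: (15, 26) + (2, 11). λ = (11 - 26)/(2 - 15) ≡ 14/16 mod 29. 16⁻¹ ≡ 20 (mod 29), so λ ≡ 19.
  x = λ² - 15 - 2 = 361 - 17 ≡ 25; y = λ·(15 - 25) - 26 ≡ 16. → (25, 16)
5P: (25, 16) + (2, 11). λ = (11 - 16)/(2 - 25) ≡ 24/6 mod 29. 6⁻¹ ≡ 5 (mod 29), so λ ≡ 4.
  x = λ² - 25 - 2 = 16 - 27 ≡ 18; y = λ·(25 - 18) - 16 ≡ 12. → (18, 12)
6P: (18, 12) + (2, 11). λ = (11 - 12)/(2 - 18) ≡ 28/13 mod 29. 13⁻¹ ≡ 9 (mod 29), so λ ≡ 20.
  x = λ² - 18 - 2 = 400 - 20 ≡ 3; y = λ·(18 - 3) - 12 ≡ 27. → (3, 27)
7P: (3, 27) + (2, 11). λ = (11 - 27)/(2 - 3) ≡ 13/28 mod 29. 28⁻¹ ≡ 28 (mod 29) since 28·28 = 784 ≡ 1, so λ ≡ 16.
  x = λ² - 3 - 2 = 256 - 5 ≡ 19; y = λ·(3 - 19) - 27 ≡ 7. → (19, 7)
8P: (19, 7) + (2, 11). λ = (11 - 7)/(2 - 19) ≡ 4/12 mod 29. 12⁻¹ ≡ 17 (mod 29), so λ ≡ 10.
  x = λ² - 19 - 2 = 100 - 21 ≡ 21; y = λ·(19 - 21) - 7 ≡ 2. → (21, 2)
9P: (21, 2) + (2, 11). λ = (11 - 2)/(2 - 21) ≡ 9/10 mod 29. 10⁻¹ ≡ 3 (mod 29), so λ ≡ 27.
  x = λ² - 21 - 2 = 729 - 23 ≡ 10; y = λ·(21 - 10) - 2 ≡ 5. → (10, 5)
10P: (10, 5) + (2, 11). λ = (11 - 5)/(2 - 10) ≡ 6/21 mod 29. 21⁻¹ ≡ 18 (mod 29) since 21·18 = 378 ≡ 1, so λ ≡ 21.
  x = λ² - 10 - 2 = 441 - 12 ≡ 23; y = λ·(10 - 23) - 5 ≡ 12. → (23, 12)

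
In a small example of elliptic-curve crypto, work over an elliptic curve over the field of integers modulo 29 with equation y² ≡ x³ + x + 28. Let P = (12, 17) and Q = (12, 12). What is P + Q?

O

The two points share x = 12 and their y-coordinates satisfy 17 + 12 ≡ 0 (mod 29), so they are inverses. Their sum is the point at infinity.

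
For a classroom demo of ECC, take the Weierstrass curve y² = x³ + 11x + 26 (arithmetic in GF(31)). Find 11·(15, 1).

(26, 1)

Write G = (15, 1).
Repeated addition: build up to 11G.
2G: tangent at (15, 1): λ = (3·15² + 11)/(2·1) ≡ 4/2. 2⁻¹ ≡ 16 (mod 31), so λ ≡ 4·16 ≡ 2.
  x = λ² - 15 - 15 = 4 - 30 ≡ 5; y = λ·(15 - 5) - 1 ≡ 19. → (5, 19)
3G: (5, 19) + (15, 1). λ = (1 - 19)/(15 - 5) ≡ 13/10 mod 31. 10⁻¹ ≡ 28 (mod 31), so λ ≡ 23.
  x = λ² - 5 - 15 = 529 - 20 ≡ 13; y = λ·(5 - 13) - 19 ≡ 14. → (13, 14)
4G: (13, 14) + (15, 1). λ = (1 - 14)/(15 - 13) ≡ 18/2 mod 31. 2⁻¹ ≡ 16 (mod 31) since 2·16 = 32 ≡ 1, so λ ≡ 9.
  x = λ² - 13 - 15 = 81 - 28 ≡ 22; y = λ·(13 - 22) - 14 ≡ 29. → (22, 29)
5G: (22, 29) + (15, 1). λ = (1 - 29)/(15 - 22) ≡ 3/24 mod 31. 24⁻¹ ≡ 22 (mod 31) since 24·22 = 528 ≡ 1, so λ ≡ 4.
  x = λ² - 22 - 15 = 16 - 37 ≡ 10; y = λ·(22 - 10) - 29 ≡ 19. → (10, 19)
6G: (10, 19) + (15, 1). λ = (1 - 19)/(15 - 10) ≡ 13/5 mod 31. 5⁻¹ ≡ 25 (mod 31), so λ ≡ 15.
  x = λ² - 10 - 15 = 225 - 25 ≡ 14; y = λ·(10 - 14) - 19 ≡ 14. → (14, 14)
7G: (14, 14) + (15, 1). λ = (1 - 14)/(15 - 14) ≡ 18/1 mod 31. 1⁻¹ ≡ 1 (mod 31), so λ ≡ 18.
  x = λ² - 14 - 15 = 324 - 29 ≡ 16; y = λ·(14 - 16) - 14 ≡ 12. → (16, 12)
8G: (16, 12) + (15, 1). λ = (1 - 12)/(15 - 16) ≡ 20/30 mod 31. 30⁻¹ ≡ 30 (mod 31) since 30·30 = 900 ≡ 1, so λ ≡ 11.
  x = λ² - 16 - 15 = 121 - 31 ≡ 28; y = λ·(16 - 28) - 12 ≡ 11. → (28, 11)
9G: (28, 11) + (15, 1). λ = (1 - 11)/(15 - 28) ≡ 21/18 mod 31. 18⁻¹ ≡ 19 (mod 31) since 18·19 = 342 ≡ 1, so λ ≡ 27.
  x = λ² - 28 - 15 = 729 - 43 ≡ 4; y = λ·(28 - 4) - 11 ≡ 17. → (4, 17)
10G: (4, 17) + (15, 1). λ = (1 - 17)/(15 - 4) ≡ 15/11 mod 31. 11⁻¹ ≡ 17 (mod 31), so λ ≡ 7.
  x = λ² - 4 - 15 = 49 - 19 ≡ 30; y = λ·(4 - 30) - 17 ≡ 18. → (30, 18)
11G: (30, 18) + (15, 1). λ = (1 - 18)/(15 - 30) ≡ 14/16 mod 31. 16⁻¹ ≡ 2 (mod 31), so λ ≡ 28.
  x = λ² - 30 - 15 = 784 - 45 ≡ 26; y = λ·(30 - 26) - 18 ≡ 1. → (26, 1)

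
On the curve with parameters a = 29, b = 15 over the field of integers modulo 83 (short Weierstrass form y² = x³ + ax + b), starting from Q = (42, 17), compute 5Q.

Repeated addition: build up to 5Q.
2Q: tangent at (42, 17): λ = (3·42² + 29)/(2·17) ≡ 9/34. 34⁻¹ ≡ 22 (mod 83), so λ ≡ 9·22 ≡ 32.
  x = λ² - 42 - 42 = 1024 - 84 ≡ 27; y = λ·(42 - 27) - 17 ≡ 48. → (27, 48)
3Q: (27, 48) + (42, 17). λ = (17 - 48)/(42 - 27) ≡ 52/15 mod 83. 15⁻¹ ≡ 72 (mod 83), so λ ≡ 9.
  x = λ² - 27 - 42 = 81 - 69 ≡ 12; y = λ·(27 - 12) - 48 ≡ 4. → (12, 4)
4Q: (12, 4) + (42, 17). λ = (17 - 4)/(42 - 12) ≡ 13/30 mod 83. 30⁻¹ ≡ 36 (mod 83), so λ ≡ 53.
  x = λ² - 12 - 42 = 2809 - 54 ≡ 16; y = λ·(12 - 16) - 4 ≡ 33. → (16, 33)
5Q: (16, 33) + (42, 17). λ = (17 - 33)/(42 - 16) ≡ 67/26 mod 83. 26⁻¹ ≡ 16 (mod 83) since 26·16 = 416 ≡ 1, so λ ≡ 76.
  x = λ² - 16 - 42 = 5776 - 58 ≡ 74; y = λ·(16 - 74) - 33 ≡ 41. → (74, 41)

(74, 41)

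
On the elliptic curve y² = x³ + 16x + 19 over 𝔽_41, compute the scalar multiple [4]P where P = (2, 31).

(40, 24)

Repeated addition: build up to 4P.
2P: tangent at (2, 31): λ = (3·2² + 16)/(2·31) ≡ 28/21. 21⁻¹ ≡ 2 (mod 41), so λ ≡ 28·2 ≡ 15.
  x = λ² - 2 - 2 = 225 - 4 ≡ 16; y = λ·(2 - 16) - 31 ≡ 5. → (16, 5)
3P: (16, 5) + (2, 31). λ = (31 - 5)/(2 - 16) ≡ 26/27 mod 41. 27⁻¹ ≡ 38 (mod 41), so λ ≡ 4.
  x = λ² - 16 - 2 = 16 - 18 ≡ 39; y = λ·(16 - 39) - 5 ≡ 26. → (39, 26)
4P: (39, 26) + (2, 31). λ = (31 - 26)/(2 - 39) ≡ 5/4 mod 41. 4⁻¹ ≡ 31 (mod 41), so λ ≡ 32.
  x = λ² - 39 - 2 = 1024 - 41 ≡ 40; y = λ·(39 - 40) - 26 ≡ 24. → (40, 24)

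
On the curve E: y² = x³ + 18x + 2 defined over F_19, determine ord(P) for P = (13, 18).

7

2P: tangent at (13, 18): λ = (3·13² + 18)/(2·18) ≡ 12/17. 17⁻¹ ≡ 9 (mod 19) since 17·9 = 153 ≡ 1, so λ ≡ 12·9 ≡ 13.
  x = λ² - 13 - 13 = 169 - 26 ≡ 10; y = λ·(13 - 10) - 18 ≡ 2. → (10, 2)
3P: (10, 2) + (13, 18). λ = (18 - 2)/(13 - 10) ≡ 16/3 mod 19. 3⁻¹ ≡ 13 (mod 19) since 3·13 = 39 ≡ 1, so λ ≡ 18.
  x = λ² - 10 - 13 = 324 - 23 ≡ 16; y = λ·(10 - 16) - 2 ≡ 4. → (16, 4)
4P: (16, 4) + (13, 18). λ = (18 - 4)/(13 - 16) ≡ 14/16 mod 19. 16⁻¹ ≡ 6 (mod 19), so λ ≡ 8.
  x = λ² - 16 - 13 = 64 - 29 ≡ 16; y = λ·(16 - 16) - 4 ≡ 15. → (16, 15)
5P: (16, 15) + (13, 18). λ = (18 - 15)/(13 - 16) ≡ 3/16 mod 19. 16⁻¹ ≡ 6 (mod 19) since 16·6 = 96 ≡ 1, so λ ≡ 18.
  x = λ² - 16 - 13 = 324 - 29 ≡ 10; y = λ·(16 - 10) - 15 ≡ 17. → (10, 17)
6P: (10, 17) + (13, 18). λ = (18 - 17)/(13 - 10) ≡ 1/3 mod 19. 3⁻¹ ≡ 13 (mod 19), so λ ≡ 13.
  x = λ² - 10 - 13 = 169 - 23 ≡ 13; y = λ·(10 - 13) - 17 ≡ 1. → (13, 1)
7P: (13, 1) + (13, 18): same x and y₁ ≡ -y₂, so the sum is O.
7P = O, so the order is 7.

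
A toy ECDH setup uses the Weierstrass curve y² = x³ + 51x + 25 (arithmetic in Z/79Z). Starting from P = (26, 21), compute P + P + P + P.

(75, 51)

Repeated addition: build up to 4P.
2P: tangent at (26, 21): λ = (3·26² + 51)/(2·21) ≡ 25/42. 42⁻¹ ≡ 32 (mod 79), so λ ≡ 25·32 ≡ 10.
  x = λ² - 26 - 26 = 100 - 52 ≡ 48; y = λ·(26 - 48) - 21 ≡ 75. → (48, 75)
3P: (48, 75) + (26, 21). λ = (21 - 75)/(26 - 48) ≡ 25/57 mod 79. 57⁻¹ ≡ 61 (mod 79), so λ ≡ 24.
  x = λ² - 48 - 26 = 576 - 74 ≡ 28; y = λ·(48 - 28) - 75 ≡ 10. → (28, 10)
4P: (28, 10) + (26, 21). λ = (21 - 10)/(26 - 28) ≡ 11/77 mod 79. 77⁻¹ ≡ 39 (mod 79), so λ ≡ 34.
  x = λ² - 28 - 26 = 1156 - 54 ≡ 75; y = λ·(28 - 75) - 10 ≡ 51. → (75, 51)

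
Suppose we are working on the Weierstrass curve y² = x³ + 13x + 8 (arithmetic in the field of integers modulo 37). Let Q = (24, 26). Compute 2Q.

(15, 27)

tangent at (24, 26): λ = (3·24² + 13)/(2·26) ≡ 2/15. 15⁻¹ ≡ 5 (mod 37), so λ ≡ 2·5 ≡ 10.
  x = λ² - 24 - 24 = 100 - 48 ≡ 15; y = λ·(24 - 15) - 26 ≡ 27. → (15, 27)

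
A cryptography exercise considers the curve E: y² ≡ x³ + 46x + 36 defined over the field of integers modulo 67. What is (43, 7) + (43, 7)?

tangent at (43, 7): λ = (3·43² + 46)/(2·7) ≡ 32/14. 14⁻¹ ≡ 24 (mod 67) since 14·24 = 336 ≡ 1, so λ ≡ 32·24 ≡ 31.
  x = λ² - 43 - 43 = 961 - 86 ≡ 4; y = λ·(43 - 4) - 7 ≡ 63. → (4, 63)

(4, 63)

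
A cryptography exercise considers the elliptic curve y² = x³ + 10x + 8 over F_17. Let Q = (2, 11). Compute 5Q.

Repeated addition: build up to 5Q.
2Q: tangent at (2, 11): λ = (3·2² + 10)/(2·11) ≡ 5/5. 5⁻¹ ≡ 7 (mod 17), so λ ≡ 5·7 ≡ 1.
  x = λ² - 2 - 2 = 1 - 4 ≡ 14; y = λ·(2 - 14) - 11 ≡ 11. → (14, 11)
3Q: (14, 11) + (2, 11). λ = (11 - 11)/(2 - 14) ≡ 0/5 mod 17. 5⁻¹ ≡ 7 (mod 17), so λ ≡ 0.
  x = λ² - 14 - 2 = 0 - 16 ≡ 1; y = λ·(14 - 1) - 11 ≡ 6. → (1, 6)
4Q: (1, 6) + (2, 11). λ = (11 - 6)/(2 - 1) ≡ 5/1 mod 17. 1⁻¹ ≡ 1 (mod 17) since 1·1 = 1 ≡ 1, so λ ≡ 5.
  x = λ² - 1 - 2 = 25 - 3 ≡ 5; y = λ·(1 - 5) - 6 ≡ 8. → (5, 8)
5Q: (5, 8) + (2, 11). λ = (11 - 8)/(2 - 5) ≡ 3/14 mod 17. 14⁻¹ ≡ 11 (mod 17), so λ ≡ 16.
  x = λ² - 5 - 2 = 256 - 7 ≡ 11; y = λ·(5 - 11) - 8 ≡ 15. → (11, 15)

(11, 15)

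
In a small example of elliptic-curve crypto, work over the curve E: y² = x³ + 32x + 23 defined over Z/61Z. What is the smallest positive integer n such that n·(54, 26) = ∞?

2P: tangent at (54, 26): λ = (3·54² + 32)/(2·26) ≡ 57/52. 52⁻¹ ≡ 27 (mod 61), so λ ≡ 57·27 ≡ 14.
  x = λ² - 54 - 54 = 196 - 108 ≡ 27; y = λ·(54 - 27) - 26 ≡ 47. → (27, 47)
3P: (27, 47) + (54, 26). λ = (26 - 47)/(54 - 27) ≡ 40/27 mod 61. 27⁻¹ ≡ 52 (mod 61) since 27·52 = 1404 ≡ 1, so λ ≡ 6.
  x = λ² - 27 - 54 = 36 - 81 ≡ 16; y = λ·(27 - 16) - 47 ≡ 19. → (16, 19)
4P: (16, 19) + (54, 26). λ = (26 - 19)/(54 - 16) ≡ 7/38 mod 61. 38⁻¹ ≡ 53 (mod 61), so λ ≡ 5.
  x = λ² - 16 - 54 = 25 - 70 ≡ 16; y = λ·(16 - 16) - 19 ≡ 42. → (16, 42)
5P: (16, 42) + (54, 26). λ = (26 - 42)/(54 - 16) ≡ 45/38 mod 61. 38⁻¹ ≡ 53 (mod 61), so λ ≡ 6.
  x = λ² - 16 - 54 = 36 - 70 ≡ 27; y = λ·(16 - 27) - 42 ≡ 14. → (27, 14)
6P: (27, 14) + (54, 26). λ = (26 - 14)/(54 - 27) ≡ 12/27 mod 61. 27⁻¹ ≡ 52 (mod 61), so λ ≡ 14.
  x = λ² - 27 - 54 = 196 - 81 ≡ 54; y = λ·(27 - 54) - 14 ≡ 35. → (54, 35)
7P: (54, 35) + (54, 26): same x and y₁ ≡ -y₂, so the sum is ∞.
7P = ∞, so the order is 7.

7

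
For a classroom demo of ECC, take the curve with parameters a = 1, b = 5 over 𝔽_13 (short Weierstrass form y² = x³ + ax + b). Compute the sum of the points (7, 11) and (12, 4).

(10, 1)

(7, 11) + (12, 4). λ = (4 - 11)/(12 - 7) ≡ 6/5 mod 13. 5⁻¹ ≡ 8 (mod 13) since 5·8 = 40 ≡ 1, so λ ≡ 9.
  x = λ² - 7 - 12 = 81 - 19 ≡ 10; y = λ·(7 - 10) - 11 ≡ 1. → (10, 1)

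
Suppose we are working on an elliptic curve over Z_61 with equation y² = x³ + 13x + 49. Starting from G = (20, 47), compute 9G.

(38, 37)

Repeated addition: build up to 9G.
2G: tangent at (20, 47): λ = (3·20² + 13)/(2·47) ≡ 54/33. 33⁻¹ ≡ 37 (mod 61) since 33·37 = 1221 ≡ 1, so λ ≡ 54·37 ≡ 46.
  x = λ² - 20 - 20 = 2116 - 40 ≡ 2; y = λ·(20 - 2) - 47 ≡ 49. → (2, 49)
3G: (2, 49) + (20, 47). λ = (47 - 49)/(20 - 2) ≡ 59/18 mod 61. 18⁻¹ ≡ 17 (mod 61), so λ ≡ 27.
  x = λ² - 2 - 20 = 729 - 22 ≡ 36; y = λ·(2 - 36) - 49 ≡ 9. → (36, 9)
4G: (36, 9) + (20, 47). λ = (47 - 9)/(20 - 36) ≡ 38/45 mod 61. 45⁻¹ ≡ 19 (mod 61), so λ ≡ 51.
  x = λ² - 36 - 20 = 2601 - 56 ≡ 44; y = λ·(36 - 44) - 9 ≡ 10. → (44, 10)
5G: (44, 10) + (20, 47). λ = (47 - 10)/(20 - 44) ≡ 37/37 mod 61. 37⁻¹ ≡ 33 (mod 61), so λ ≡ 1.
  x = λ² - 44 - 20 = 1 - 64 ≡ 59; y = λ·(44 - 59) - 10 ≡ 36. → (59, 36)
6G: (59, 36) + (20, 47). λ = (47 - 36)/(20 - 59) ≡ 11/22 mod 61. 22⁻¹ ≡ 25 (mod 61), so λ ≡ 31.
  x = λ² - 59 - 20 = 961 - 79 ≡ 28; y = λ·(59 - 28) - 36 ≡ 10. → (28, 10)
7G: (28, 10) + (20, 47). λ = (47 - 10)/(20 - 28) ≡ 37/53 mod 61. 53⁻¹ ≡ 38 (mod 61), so λ ≡ 3.
  x = λ² - 28 - 20 = 9 - 48 ≡ 22; y = λ·(28 - 22) - 10 ≡ 8. → (22, 8)
8G: (22, 8) + (20, 47). λ = (47 - 8)/(20 - 22) ≡ 39/59 mod 61. 59⁻¹ ≡ 30 (mod 61), so λ ≡ 11.
  x = λ² - 22 - 20 = 121 - 42 ≡ 18; y = λ·(22 - 18) - 8 ≡ 36. → (18, 36)
9G: (18, 36) + (20, 47). λ = (47 - 36)/(20 - 18) ≡ 11/2 mod 61. 2⁻¹ ≡ 31 (mod 61) since 2·31 = 62 ≡ 1, so λ ≡ 36.
  x = λ² - 18 - 20 = 1296 - 38 ≡ 38; y = λ·(18 - 38) - 36 ≡ 37. → (38, 37)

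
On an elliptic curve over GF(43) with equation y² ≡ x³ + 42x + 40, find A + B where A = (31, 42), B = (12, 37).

(31, 42) + (12, 37). λ = (37 - 42)/(12 - 31) ≡ 38/24 mod 43. 24⁻¹ ≡ 9 (mod 43) since 24·9 = 216 ≡ 1, so λ ≡ 41.
  x = λ² - 31 - 12 = 1681 - 43 ≡ 4; y = λ·(31 - 4) - 42 ≡ 33. → (4, 33)

(4, 33)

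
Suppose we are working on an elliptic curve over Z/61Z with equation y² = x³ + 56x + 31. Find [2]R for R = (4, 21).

tangent at (4, 21): λ = (3·4² + 56)/(2·21) ≡ 43/42. 42⁻¹ ≡ 16 (mod 61), so λ ≡ 43·16 ≡ 17.
  x = λ² - 4 - 4 = 289 - 8 ≡ 37; y = λ·(4 - 37) - 21 ≡ 28. → (37, 28)

(37, 28)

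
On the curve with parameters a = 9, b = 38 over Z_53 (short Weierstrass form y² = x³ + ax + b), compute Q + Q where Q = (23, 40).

tangent at (23, 40): λ = (3·23² + 9)/(2·40) ≡ 6/27. 27⁻¹ ≡ 2 (mod 53), so λ ≡ 6·2 ≡ 12.
  x = λ² - 23 - 23 = 144 - 46 ≡ 45; y = λ·(23 - 45) - 40 ≡ 14. → (45, 14)

(45, 14)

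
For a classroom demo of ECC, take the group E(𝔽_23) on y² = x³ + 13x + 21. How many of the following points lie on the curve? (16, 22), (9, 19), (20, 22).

(16, 22): 22² ≡ 1, rhs ≡ 1 → on.
(9, 19): 19² ≡ 16, rhs ≡ 16 → on.
(20, 22): 22² ≡ 1, rhs ≡ 1 → on.

3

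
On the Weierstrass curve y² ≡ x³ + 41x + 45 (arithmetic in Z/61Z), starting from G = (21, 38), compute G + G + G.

(9, 17)

Repeated addition: build up to 3G.
2G: tangent at (21, 38): λ = (3·21² + 41)/(2·38) ≡ 22/15. 15⁻¹ ≡ 57 (mod 61) since 15·57 = 855 ≡ 1, so λ ≡ 22·57 ≡ 34.
  x = λ² - 21 - 21 = 1156 - 42 ≡ 16; y = λ·(21 - 16) - 38 ≡ 10. → (16, 10)
3G: (16, 10) + (21, 38). λ = (38 - 10)/(21 - 16) ≡ 28/5 mod 61. 5⁻¹ ≡ 49 (mod 61), so λ ≡ 30.
  x = λ² - 16 - 21 = 900 - 37 ≡ 9; y = λ·(16 - 9) - 10 ≡ 17. → (9, 17)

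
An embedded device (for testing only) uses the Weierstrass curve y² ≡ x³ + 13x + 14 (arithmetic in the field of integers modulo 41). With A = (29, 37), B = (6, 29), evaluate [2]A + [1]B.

First 2A:
Repeated addition: build up to 2A.
2A: tangent at (29, 37): λ = (3·29² + 13)/(2·37) ≡ 35/33. 33⁻¹ ≡ 5 (mod 41), so λ ≡ 35·5 ≡ 11.
  x = λ² - 29 - 29 = 121 - 58 ≡ 22; y = λ·(29 - 22) - 37 ≡ 40. → (22, 40)
2A = (22, 40).
Finally 2A + B:
(22, 40) + (6, 29). λ = (29 - 40)/(6 - 22) ≡ 30/25 mod 41. 25⁻¹ ≡ 23 (mod 41), so λ ≡ 34.
  x = λ² - 22 - 6 = 1156 - 28 ≡ 21; y = λ·(22 - 21) - 40 ≡ 35. → (21, 35)

(21, 35)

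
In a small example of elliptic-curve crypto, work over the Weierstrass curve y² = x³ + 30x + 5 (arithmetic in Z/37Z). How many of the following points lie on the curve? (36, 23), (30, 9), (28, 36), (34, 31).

(36, 23): 23² ≡ 11, rhs ≡ 11 → on.
(30, 9): 9² ≡ 7, rhs ≡ 7 → on.
(28, 36): 36² ≡ 1, rhs ≡ 5 → off.
(34, 31): 31² ≡ 36, rhs ≡ 36 → on.

3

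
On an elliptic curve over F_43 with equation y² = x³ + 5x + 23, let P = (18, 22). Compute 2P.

(22, 26)

tangent at (18, 22): λ = (3·18² + 5)/(2·22) ≡ 31/1. 1⁻¹ ≡ 1 (mod 43) since 1·1 = 1 ≡ 1, so λ ≡ 31·1 ≡ 31.
  x = λ² - 18 - 18 = 961 - 36 ≡ 22; y = λ·(18 - 22) - 22 ≡ 26. → (22, 26)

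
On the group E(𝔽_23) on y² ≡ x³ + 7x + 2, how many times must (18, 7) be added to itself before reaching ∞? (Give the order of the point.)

2P: tangent at (18, 7): λ = (3·18² + 7)/(2·7) ≡ 13/14. 14⁻¹ ≡ 5 (mod 23) since 14·5 = 70 ≡ 1, so λ ≡ 13·5 ≡ 19.
  x = λ² - 18 - 18 = 361 - 36 ≡ 3; y = λ·(18 - 3) - 7 ≡ 2. → (3, 2)
3P: (3, 2) + (18, 7). λ = (7 - 2)/(18 - 3) ≡ 5/15 mod 23. 15⁻¹ ≡ 20 (mod 23), so λ ≡ 8.
  x = λ² - 3 - 18 = 64 - 21 ≡ 20; y = λ·(3 - 20) - 2 ≡ 0. → (20, 0)
4P: (20, 0) + (18, 7). λ = (7 - 0)/(18 - 20) ≡ 7/21 mod 23. 21⁻¹ ≡ 11 (mod 23) since 21·11 = 231 ≡ 1, so λ ≡ 8.
  x = λ² - 20 - 18 = 64 - 38 ≡ 3; y = λ·(20 - 3) - 0 ≡ 21. → (3, 21)
5P: (3, 21) + (18, 7). λ = (7 - 21)/(18 - 3) ≡ 9/15 mod 23. 15⁻¹ ≡ 20 (mod 23) since 15·20 = 300 ≡ 1, so λ ≡ 19.
  x = λ² - 3 - 18 = 361 - 21 ≡ 18; y = λ·(3 - 18) - 21 ≡ 16. → (18, 16)
6P: (18, 16) + (18, 7): same x and y₁ ≡ -y₂, so the sum is ∞.
6P = ∞, so the order is 6.

6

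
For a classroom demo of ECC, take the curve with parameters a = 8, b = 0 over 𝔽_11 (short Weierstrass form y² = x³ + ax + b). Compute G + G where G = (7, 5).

tangent at (7, 5): λ = (3·7² + 8)/(2·5) ≡ 1/10. 10⁻¹ ≡ 10 (mod 11), so λ ≡ 1·10 ≡ 10.
  x = λ² - 7 - 7 = 100 - 14 ≡ 9; y = λ·(7 - 9) - 5 ≡ 8. → (9, 8)

(9, 8)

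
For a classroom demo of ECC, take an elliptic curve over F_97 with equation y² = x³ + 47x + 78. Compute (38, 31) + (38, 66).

O

The two points share x = 38 and their y-coordinates satisfy 31 + 66 ≡ 0 (mod 97), so they are inverses. Their sum is ∞.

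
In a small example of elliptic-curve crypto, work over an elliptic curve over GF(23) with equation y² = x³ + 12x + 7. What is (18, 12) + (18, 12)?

(12, 4)

tangent at (18, 12): λ = (3·18² + 12)/(2·12) ≡ 18/1. 1⁻¹ ≡ 1 (mod 23), so λ ≡ 18·1 ≡ 18.
  x = λ² - 18 - 18 = 324 - 36 ≡ 12; y = λ·(18 - 12) - 12 ≡ 4. → (12, 4)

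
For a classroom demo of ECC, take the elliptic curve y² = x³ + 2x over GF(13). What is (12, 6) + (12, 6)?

(1, 4)

tangent at (12, 6): λ = (3·12² + 2)/(2·6) ≡ 5/12. 12⁻¹ ≡ 12 (mod 13) since 12·12 = 144 ≡ 1, so λ ≡ 5·12 ≡ 8.
  x = λ² - 12 - 12 = 64 - 24 ≡ 1; y = λ·(12 - 1) - 6 ≡ 4. → (1, 4)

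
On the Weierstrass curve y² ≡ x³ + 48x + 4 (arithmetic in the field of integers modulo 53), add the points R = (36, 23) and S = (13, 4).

(14, 9)

(36, 23) + (13, 4). λ = (4 - 23)/(13 - 36) ≡ 34/30 mod 53. 30⁻¹ ≡ 23 (mod 53), so λ ≡ 40.
  x = λ² - 36 - 13 = 1600 - 49 ≡ 14; y = λ·(36 - 14) - 23 ≡ 9. → (14, 9)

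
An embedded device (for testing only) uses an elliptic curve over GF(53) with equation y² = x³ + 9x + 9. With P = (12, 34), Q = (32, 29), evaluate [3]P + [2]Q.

First 3P:
Repeated addition: build up to 3P.
2P: tangent at (12, 34): λ = (3·12² + 9)/(2·34) ≡ 17/15. 15⁻¹ ≡ 46 (mod 53) since 15·46 = 690 ≡ 1, so λ ≡ 17·46 ≡ 40.
  x = λ² - 12 - 12 = 1600 - 24 ≡ 39; y = λ·(12 - 39) - 34 ≡ 52. → (39, 52)
3P: (39, 52) + (12, 34). λ = (34 - 52)/(12 - 39) ≡ 35/26 mod 53. 26⁻¹ ≡ 51 (mod 53), so λ ≡ 36.
  x = λ² - 39 - 12 = 1296 - 51 ≡ 26; y = λ·(39 - 26) - 52 ≡ 45. → (26, 45)
3P = (26, 45).
Next 2Q:
Repeated addition: build up to 2Q.
2Q: tangent at (32, 29): λ = (3·32² + 9)/(2·29) ≡ 7/5. 5⁻¹ ≡ 32 (mod 53) since 5·32 = 160 ≡ 1, so λ ≡ 7·32 ≡ 12.
  x = λ² - 32 - 32 = 144 - 64 ≡ 27; y = λ·(32 - 27) - 29 ≡ 31. → (27, 31)
2Q = (27, 31).
Finally 3P + 2Q:
(26, 45) + (27, 31). λ = (31 - 45)/(27 - 26) ≡ 39/1 mod 53. 1⁻¹ ≡ 1 (mod 53), so λ ≡ 39.
  x = λ² - 26 - 27 = 1521 - 53 ≡ 37; y = λ·(26 - 37) - 45 ≡ 3. → (37, 3)

(37, 3)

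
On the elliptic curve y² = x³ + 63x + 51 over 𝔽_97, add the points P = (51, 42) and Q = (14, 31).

(43, 60)

(51, 42) + (14, 31). λ = (31 - 42)/(14 - 51) ≡ 86/60 mod 97. 60⁻¹ ≡ 76 (mod 97), so λ ≡ 37.
  x = λ² - 51 - 14 = 1369 - 65 ≡ 43; y = λ·(51 - 43) - 42 ≡ 60. → (43, 60)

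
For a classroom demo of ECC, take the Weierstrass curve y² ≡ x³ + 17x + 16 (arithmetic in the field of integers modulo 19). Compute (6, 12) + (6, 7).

The two points share x = 6 and their y-coordinates satisfy 12 + 7 ≡ 0 (mod 19), so they are inverses. Their sum is O.

O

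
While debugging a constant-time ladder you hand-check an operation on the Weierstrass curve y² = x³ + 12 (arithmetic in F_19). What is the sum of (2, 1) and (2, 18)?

O

The two points share x = 2 and their y-coordinates satisfy 1 + 18 ≡ 0 (mod 19), so they are inverses. Their sum is the point at infinity.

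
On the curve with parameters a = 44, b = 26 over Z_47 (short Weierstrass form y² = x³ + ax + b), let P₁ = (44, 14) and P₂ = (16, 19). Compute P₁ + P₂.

(1, 27)

(44, 14) + (16, 19). λ = (19 - 14)/(16 - 44) ≡ 5/19 mod 47. 19⁻¹ ≡ 5 (mod 47) since 19·5 = 95 ≡ 1, so λ ≡ 25.
  x = λ² - 44 - 16 = 625 - 60 ≡ 1; y = λ·(44 - 1) - 14 ≡ 27. → (1, 27)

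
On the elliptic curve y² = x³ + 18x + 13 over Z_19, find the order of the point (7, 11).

8

2P: tangent at (7, 11): λ = (3·7² + 18)/(2·11) ≡ 13/3. 3⁻¹ ≡ 13 (mod 19), so λ ≡ 13·13 ≡ 17.
  x = λ² - 7 - 7 = 289 - 14 ≡ 9; y = λ·(7 - 9) - 11 ≡ 12. → (9, 12)
3P: (9, 12) + (7, 11). λ = (11 - 12)/(7 - 9) ≡ 18/17 mod 19. 17⁻¹ ≡ 9 (mod 19), so λ ≡ 10.
  x = λ² - 9 - 7 = 100 - 16 ≡ 8; y = λ·(9 - 8) - 12 ≡ 17. → (8, 17)
4P: (8, 17) + (7, 11). λ = (11 - 17)/(7 - 8) ≡ 13/18 mod 19. 18⁻¹ ≡ 18 (mod 19) since 18·18 = 324 ≡ 1, so λ ≡ 6.
  x = λ² - 8 - 7 = 36 - 15 ≡ 2; y = λ·(8 - 2) - 17 ≡ 0. → (2, 0)
5P: (2, 0) + (7, 11). λ = (11 - 0)/(7 - 2) ≡ 11/5 mod 19. 5⁻¹ ≡ 4 (mod 19) since 5·4 = 20 ≡ 1, so λ ≡ 6.
  x = λ² - 2 - 7 = 36 - 9 ≡ 8; y = λ·(2 - 8) - 0 ≡ 2. → (8, 2)
6P: (8, 2) + (7, 11). λ = (11 - 2)/(7 - 8) ≡ 9/18 mod 19. 18⁻¹ ≡ 18 (mod 19) since 18·18 = 324 ≡ 1, so λ ≡ 10.
  x = λ² - 8 - 7 = 100 - 15 ≡ 9; y = λ·(8 - 9) - 2 ≡ 7. → (9, 7)
7P: (9, 7) + (7, 11). λ = (11 - 7)/(7 - 9) ≡ 4/17 mod 19. 17⁻¹ ≡ 9 (mod 19) since 17·9 = 153 ≡ 1, so λ ≡ 17.
  x = λ² - 9 - 7 = 289 - 16 ≡ 7; y = λ·(9 - 7) - 7 ≡ 8. → (7, 8)
8P: (7, 8) + (7, 11): same x and y₁ ≡ -y₂, so the sum is O.
8P = O, so the order is 8.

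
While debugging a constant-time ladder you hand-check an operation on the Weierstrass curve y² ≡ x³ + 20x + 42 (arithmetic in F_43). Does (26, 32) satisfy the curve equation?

y² = 32² ≡ 35; x³ + 20x + 42 = 18138 ≡ 35 (mod 43). 35 = 35.

yes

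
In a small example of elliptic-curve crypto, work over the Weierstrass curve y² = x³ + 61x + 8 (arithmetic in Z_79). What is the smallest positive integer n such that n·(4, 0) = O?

2P: (4, 0) + (4, 0): same x and y₁ ≡ -y₂, so the sum is O.
2P = O, so the order is 2.

2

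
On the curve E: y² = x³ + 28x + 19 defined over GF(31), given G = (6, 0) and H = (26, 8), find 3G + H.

(19, 1)

First 3G:
Repeated addition: build up to 3G.
2G: (6, 0) + (6, 0): same x and y₁ ≡ -y₂, so the sum is 𝒪.
3G: 𝒪 + (6, 0) = (6, 0) (identity).
3G = (6, 0).
Finally 3G + H:
(6, 0) + (26, 8). λ = (8 - 0)/(26 - 6) ≡ 8/20 mod 31. 20⁻¹ ≡ 14 (mod 31) since 20·14 = 280 ≡ 1, so λ ≡ 19.
  x = λ² - 6 - 26 = 361 - 32 ≡ 19; y = λ·(6 - 19) - 0 ≡ 1. → (19, 1)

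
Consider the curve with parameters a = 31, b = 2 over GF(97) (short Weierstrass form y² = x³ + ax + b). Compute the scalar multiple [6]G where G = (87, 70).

(68, 15)

Double-and-add on 6 = (110)₂. Start with G = (87, 70) for the leading 1-bit.
double: tangent at (87, 70): λ = (3·87² + 31)/(2·70) ≡ 40/43. 43⁻¹ ≡ 88 (mod 97) since 43·88 = 3784 ≡ 1, so λ ≡ 40·88 ≡ 28.
  x = λ² - 87 - 87 = 784 - 174 ≡ 28; y = λ·(87 - 28) - 70 ≡ 30. → (28, 30)
add G: (28, 30) + (87, 70). λ = (70 - 30)/(87 - 28) ≡ 40/59 mod 97. 59⁻¹ ≡ 74 (mod 97), so λ ≡ 50.
  x = λ² - 28 - 87 = 2500 - 115 ≡ 57; y = λ·(28 - 57) - 30 ≡ 72. → (57, 72)
double: tangent at (57, 72): λ = (3·57² + 31)/(2·72) ≡ 78/47. 47⁻¹ ≡ 64 (mod 97) since 47·64 = 3008 ≡ 1, so λ ≡ 78·64 ≡ 45.
  x = λ² - 57 - 57 = 2025 - 114 ≡ 68; y = λ·(57 - 68) - 72 ≡ 15. → (68, 15)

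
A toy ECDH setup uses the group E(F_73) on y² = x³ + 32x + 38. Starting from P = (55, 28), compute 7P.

Repeated addition: build up to 7P.
2P: tangent at (55, 28): λ = (3·55² + 32)/(2·28) ≡ 55/56. 56⁻¹ ≡ 30 (mod 73) since 56·30 = 1680 ≡ 1, so λ ≡ 55·30 ≡ 44.
  x = λ² - 55 - 55 = 1936 - 110 ≡ 1; y = λ·(55 - 1) - 28 ≡ 12. → (1, 12)
3P: (1, 12) + (55, 28). λ = (28 - 12)/(55 - 1) ≡ 16/54 mod 73. 54⁻¹ ≡ 23 (mod 73), so λ ≡ 3.
  x = λ² - 1 - 55 = 9 - 56 ≡ 26; y = λ·(1 - 26) - 12 ≡ 59. → (26, 59)
4P: (26, 59) + (55, 28). λ = (28 - 59)/(55 - 26) ≡ 42/29 mod 73. 29⁻¹ ≡ 68 (mod 73), so λ ≡ 9.
  x = λ² - 26 - 55 = 81 - 81 ≡ 0; y = λ·(26 - 0) - 59 ≡ 29. → (0, 29)
5P: (0, 29) + (55, 28). λ = (28 - 29)/(55 - 0) ≡ 72/55 mod 73. 55⁻¹ ≡ 4 (mod 73), so λ ≡ 69.
  x = λ² - 0 - 55 = 4761 - 55 ≡ 34; y = λ·(0 - 34) - 29 ≡ 34. → (34, 34)
6P: (34, 34) + (55, 28). λ = (28 - 34)/(55 - 34) ≡ 67/21 mod 73. 21⁻¹ ≡ 7 (mod 73) since 21·7 = 147 ≡ 1, so λ ≡ 31.
  x = λ² - 34 - 55 = 961 - 89 ≡ 69; y = λ·(34 - 69) - 34 ≡ 49. → (69, 49)
7P: (69, 49) + (55, 28). λ = (28 - 49)/(55 - 69) ≡ 52/59 mod 73. 59⁻¹ ≡ 26 (mod 73), so λ ≡ 38.
  x = λ² - 69 - 55 = 1444 - 124 ≡ 6; y = λ·(69 - 6) - 49 ≡ 9. → (6, 9)

(6, 9)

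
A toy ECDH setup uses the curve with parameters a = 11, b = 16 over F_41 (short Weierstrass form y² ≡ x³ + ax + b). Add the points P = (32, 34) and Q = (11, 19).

(37, 21)

(32, 34) + (11, 19). λ = (19 - 34)/(11 - 32) ≡ 26/20 mod 41. 20⁻¹ ≡ 39 (mod 41), so λ ≡ 30.
  x = λ² - 32 - 11 = 900 - 43 ≡ 37; y = λ·(32 - 37) - 34 ≡ 21. → (37, 21)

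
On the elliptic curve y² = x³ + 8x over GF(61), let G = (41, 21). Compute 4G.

Repeated addition: build up to 4G.
2G: tangent at (41, 21): λ = (3·41² + 8)/(2·21) ≡ 49/42. 42⁻¹ ≡ 16 (mod 61) since 42·16 = 672 ≡ 1, so λ ≡ 49·16 ≡ 52.
  x = λ² - 41 - 41 = 2704 - 82 ≡ 60; y = λ·(41 - 60) - 21 ≡ 28. → (60, 28)
3G: (60, 28) + (41, 21). λ = (21 - 28)/(41 - 60) ≡ 54/42 mod 61. 42⁻¹ ≡ 16 (mod 61) since 42·16 = 672 ≡ 1, so λ ≡ 10.
  x = λ² - 60 - 41 = 100 - 101 ≡ 60; y = λ·(60 - 60) - 28 ≡ 33. → (60, 33)
4G: (60, 33) + (41, 21). λ = (21 - 33)/(41 - 60) ≡ 49/42 mod 61. 42⁻¹ ≡ 16 (mod 61) since 42·16 = 672 ≡ 1, so λ ≡ 52.
  x = λ² - 60 - 41 = 2704 - 101 ≡ 41; y = λ·(60 - 41) - 33 ≡ 40. → (41, 40)

(41, 40)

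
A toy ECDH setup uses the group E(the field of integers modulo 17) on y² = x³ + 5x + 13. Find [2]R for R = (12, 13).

tangent at (12, 13): λ = (3·12² + 5)/(2·13) ≡ 12/9. 9⁻¹ ≡ 2 (mod 17), so λ ≡ 12·2 ≡ 7.
  x = λ² - 12 - 12 = 49 - 24 ≡ 8; y = λ·(12 - 8) - 13 ≡ 15. → (8, 15)

(8, 15)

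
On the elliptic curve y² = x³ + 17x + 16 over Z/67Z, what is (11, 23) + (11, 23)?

(66, 47)

tangent at (11, 23): λ = (3·11² + 17)/(2·23) ≡ 45/46. 46⁻¹ ≡ 51 (mod 67), so λ ≡ 45·51 ≡ 17.
  x = λ² - 11 - 11 = 289 - 22 ≡ 66; y = λ·(11 - 66) - 23 ≡ 47. → (66, 47)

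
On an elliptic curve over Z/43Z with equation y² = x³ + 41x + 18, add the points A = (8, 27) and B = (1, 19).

(16, 13)

(8, 27) + (1, 19). λ = (19 - 27)/(1 - 8) ≡ 35/36 mod 43. 36⁻¹ ≡ 6 (mod 43), so λ ≡ 38.
  x = λ² - 8 - 1 = 1444 - 9 ≡ 16; y = λ·(8 - 16) - 27 ≡ 13. → (16, 13)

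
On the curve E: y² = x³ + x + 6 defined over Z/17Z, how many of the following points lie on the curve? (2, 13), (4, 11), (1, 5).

2

(2, 13): 13² ≡ 16, rhs ≡ 16 → on.
(4, 11): 11² ≡ 2, rhs ≡ 6 → off.
(1, 5): 5² ≡ 8, rhs ≡ 8 → on.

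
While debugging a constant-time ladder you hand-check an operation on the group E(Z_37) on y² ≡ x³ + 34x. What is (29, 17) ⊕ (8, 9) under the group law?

(29, 17) + (8, 9). λ = (9 - 17)/(8 - 29) ≡ 29/16 mod 37. 16⁻¹ ≡ 7 (mod 37), so λ ≡ 18.
  x = λ² - 29 - 8 = 324 - 37 ≡ 28; y = λ·(29 - 28) - 17 ≡ 1. → (28, 1)

(28, 1)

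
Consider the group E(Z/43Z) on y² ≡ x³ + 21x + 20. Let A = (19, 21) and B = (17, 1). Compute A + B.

(19, 21) + (17, 1). λ = (1 - 21)/(17 - 19) ≡ 23/41 mod 43. 41⁻¹ ≡ 21 (mod 43) since 41·21 = 861 ≡ 1, so λ ≡ 10.
  x = λ² - 19 - 17 = 100 - 36 ≡ 21; y = λ·(19 - 21) - 21 ≡ 2. → (21, 2)

(21, 2)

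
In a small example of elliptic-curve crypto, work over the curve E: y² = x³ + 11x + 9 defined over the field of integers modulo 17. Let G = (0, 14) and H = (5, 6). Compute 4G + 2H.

First 4G:
Repeated addition: build up to 4G.
2G: tangent at (0, 14): λ = (3·0² + 11)/(2·14) ≡ 11/11. 11⁻¹ ≡ 14 (mod 17), so λ ≡ 11·14 ≡ 1.
  x = λ² - 0 - 0 = 1 - 0 ≡ 1; y = λ·(0 - 1) - 14 ≡ 2. → (1, 2)
3G: (1, 2) + (0, 14). λ = (14 - 2)/(0 - 1) ≡ 12/16 mod 17. 16⁻¹ ≡ 16 (mod 17) since 16·16 = 256 ≡ 1, so λ ≡ 5.
  x = λ² - 1 - 0 = 25 - 1 ≡ 7; y = λ·(1 - 7) - 2 ≡ 2. → (7, 2)
4G: (7, 2) + (0, 14). λ = (14 - 2)/(0 - 7) ≡ 12/10 mod 17. 10⁻¹ ≡ 12 (mod 17), so λ ≡ 8.
  x = λ² - 7 - 0 = 64 - 7 ≡ 6; y = λ·(7 - 6) - 2 ≡ 6. → (6, 6)
4G = (6, 6).
Next 2H:
Repeated addition: build up to 2H.
2H: tangent at (5, 6): λ = (3·5² + 11)/(2·6) ≡ 1/12. 12⁻¹ ≡ 10 (mod 17) since 12·10 = 120 ≡ 1, so λ ≡ 1·10 ≡ 10.
  x = λ² - 5 - 5 = 100 - 10 ≡ 5; y = λ·(5 - 5) - 6 ≡ 11. → (5, 11)
2H = (5, 11).
Finally 4G + 2H:
(6, 6) + (5, 11). λ = (11 - 6)/(5 - 6) ≡ 5/16 mod 17. 16⁻¹ ≡ 16 (mod 17), so λ ≡ 12.
  x = λ² - 6 - 5 = 144 - 11 ≡ 14; y = λ·(6 - 14) - 6 ≡ 0. → (14, 0)

(14, 0)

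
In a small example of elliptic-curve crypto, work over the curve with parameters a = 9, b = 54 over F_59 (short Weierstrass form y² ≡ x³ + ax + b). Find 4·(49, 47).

(17, 39)

Write P = (49, 47).
Repeated addition: build up to 4P.
2P: tangent at (49, 47): λ = (3·49² + 9)/(2·47) ≡ 14/35. 35⁻¹ ≡ 27 (mod 59), so λ ≡ 14·27 ≡ 24.
  x = λ² - 49 - 49 = 576 - 98 ≡ 6; y = λ·(49 - 6) - 47 ≡ 41. → (6, 41)
3P: (6, 41) + (49, 47). λ = (47 - 41)/(49 - 6) ≡ 6/43 mod 59. 43⁻¹ ≡ 11 (mod 59), so λ ≡ 7.
  x = λ² - 6 - 49 = 49 - 55 ≡ 53; y = λ·(6 - 53) - 41 ≡ 43. → (53, 43)
4P: (53, 43) + (49, 47). λ = (47 - 43)/(49 - 53) ≡ 4/55 mod 59. 55⁻¹ ≡ 44 (mod 59) since 55·44 = 2420 ≡ 1, so λ ≡ 58.
  x = λ² - 53 - 49 = 3364 - 102 ≡ 17; y = λ·(53 - 17) - 43 ≡ 39. → (17, 39)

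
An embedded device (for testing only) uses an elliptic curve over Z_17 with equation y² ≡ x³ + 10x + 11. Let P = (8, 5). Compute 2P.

tangent at (8, 5): λ = (3·8² + 10)/(2·5) ≡ 15/10. 10⁻¹ ≡ 12 (mod 17), so λ ≡ 15·12 ≡ 10.
  x = λ² - 8 - 8 = 100 - 16 ≡ 16; y = λ·(8 - 16) - 5 ≡ 0. → (16, 0)

(16, 0)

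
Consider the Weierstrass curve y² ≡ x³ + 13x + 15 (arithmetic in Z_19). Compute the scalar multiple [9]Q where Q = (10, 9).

Double-and-add on 9 = (1001)₂. Start with Q = (10, 9) for the leading 1-bit.
double: tangent at (10, 9): λ = (3·10² + 13)/(2·9) ≡ 9/18. 18⁻¹ ≡ 18 (mod 19) since 18·18 = 324 ≡ 1, so λ ≡ 9·18 ≡ 10.
  x = λ² - 10 - 10 = 100 - 20 ≡ 4; y = λ·(10 - 4) - 9 ≡ 13. → (4, 13)
double: tangent at (4, 13): λ = (3·4² + 13)/(2·13) ≡ 4/7. 7⁻¹ ≡ 11 (mod 19), so λ ≡ 4·11 ≡ 6.
  x = λ² - 4 - 4 = 36 - 8 ≡ 9; y = λ·(4 - 9) - 13 ≡ 14. → (9, 14)
double: tangent at (9, 14): λ = (3·9² + 13)/(2·14) ≡ 9/9. 9⁻¹ ≡ 17 (mod 19), so λ ≡ 9·17 ≡ 1.
  x = λ² - 9 - 9 = 1 - 18 ≡ 2; y = λ·(9 - 2) - 14 ≡ 12. → (2, 12)
add Q: (2, 12) + (10, 9). λ = (9 - 12)/(10 - 2) ≡ 16/8 mod 19. 8⁻¹ ≡ 12 (mod 19), so λ ≡ 2.
  x = λ² - 2 - 10 = 4 - 12 ≡ 11; y = λ·(2 - 11) - 12 ≡ 8. → (11, 8)

(11, 8)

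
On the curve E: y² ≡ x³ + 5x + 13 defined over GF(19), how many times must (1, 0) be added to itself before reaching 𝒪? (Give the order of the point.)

2P: (1, 0) + (1, 0): same x and y₁ ≡ -y₂, so the sum is 𝒪.
2P = 𝒪, so the order is 2.

2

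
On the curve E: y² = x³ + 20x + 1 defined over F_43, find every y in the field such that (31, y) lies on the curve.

21, 22

x³ + 20x + 1 = 30412 ≡ 11 (mod 43).
Square roots of 11 mod 43: 21 and 22 (since 21² = 441 ≡ 11).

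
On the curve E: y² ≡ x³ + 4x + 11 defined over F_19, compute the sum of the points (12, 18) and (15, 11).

(8, 17)

(12, 18) + (15, 11). λ = (11 - 18)/(15 - 12) ≡ 12/3 mod 19. 3⁻¹ ≡ 13 (mod 19) since 3·13 = 39 ≡ 1, so λ ≡ 4.
  x = λ² - 12 - 15 = 16 - 27 ≡ 8; y = λ·(12 - 8) - 18 ≡ 17. → (8, 17)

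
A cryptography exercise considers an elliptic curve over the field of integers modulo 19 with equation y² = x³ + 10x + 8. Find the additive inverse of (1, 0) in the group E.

-(1, 0) = (1, -0 mod 19) = (1, 0).

(1, 0)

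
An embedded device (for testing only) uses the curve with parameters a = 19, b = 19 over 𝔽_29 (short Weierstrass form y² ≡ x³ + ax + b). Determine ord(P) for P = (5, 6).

2P: tangent at (5, 6): λ = (3·5² + 19)/(2·6) ≡ 7/12. 12⁻¹ ≡ 17 (mod 29), so λ ≡ 7·17 ≡ 3.
  x = λ² - 5 - 5 = 9 - 10 ≡ 28; y = λ·(5 - 28) - 6 ≡ 12. → (28, 12)
3P: (28, 12) + (5, 6). λ = (6 - 12)/(5 - 28) ≡ 23/6 mod 29. 6⁻¹ ≡ 5 (mod 29) since 6·5 = 30 ≡ 1, so λ ≡ 28.
  x = λ² - 28 - 5 = 784 - 33 ≡ 26; y = λ·(28 - 26) - 12 ≡ 15. → (26, 15)
4P: (26, 15) + (5, 6). λ = (6 - 15)/(5 - 26) ≡ 20/8 mod 29. 8⁻¹ ≡ 11 (mod 29) since 8·11 = 88 ≡ 1, so λ ≡ 17.
  x = λ² - 26 - 5 = 289 - 31 ≡ 26; y = λ·(26 - 26) - 15 ≡ 14. → (26, 14)
5P: (26, 14) + (5, 6). λ = (6 - 14)/(5 - 26) ≡ 21/8 mod 29. 8⁻¹ ≡ 11 (mod 29) since 8·11 = 88 ≡ 1, so λ ≡ 28.
  x = λ² - 26 - 5 = 784 - 31 ≡ 28; y = λ·(26 - 28) - 14 ≡ 17. → (28, 17)
6P: (28, 17) + (5, 6). λ = (6 - 17)/(5 - 28) ≡ 18/6 mod 29. 6⁻¹ ≡ 5 (mod 29), so λ ≡ 3.
  x = λ² - 28 - 5 = 9 - 33 ≡ 5; y = λ·(28 - 5) - 17 ≡ 23. → (5, 23)
7P: (5, 23) + (5, 6): same x and y₁ ≡ -y₂, so the sum is 𝒪.
7P = 𝒪, so the order is 7.

7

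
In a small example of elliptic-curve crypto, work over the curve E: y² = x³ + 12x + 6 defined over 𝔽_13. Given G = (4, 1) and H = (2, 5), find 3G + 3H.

(11, 0)

First 3G:
Repeated addition: build up to 3G.
2G: tangent at (4, 1): λ = (3·4² + 12)/(2·1) ≡ 8/2. 2⁻¹ ≡ 7 (mod 13), so λ ≡ 8·7 ≡ 4.
  x = λ² - 4 - 4 = 16 - 8 ≡ 8; y = λ·(4 - 8) - 1 ≡ 9. → (8, 9)
3G: (8, 9) + (4, 1). λ = (1 - 9)/(4 - 8) ≡ 5/9 mod 13. 9⁻¹ ≡ 3 (mod 13) since 9·3 = 27 ≡ 1, so λ ≡ 2.
  x = λ² - 8 - 4 = 4 - 12 ≡ 5; y = λ·(8 - 5) - 9 ≡ 10. → (5, 10)
3G = (5, 10).
Next 3H:
Repeated addition: build up to 3H.
2H: tangent at (2, 5): λ = (3·2² + 12)/(2·5) ≡ 11/10. 10⁻¹ ≡ 4 (mod 13) since 10·4 = 40 ≡ 1, so λ ≡ 11·4 ≡ 5.
  x = λ² - 2 - 2 = 25 - 4 ≡ 8; y = λ·(2 - 8) - 5 ≡ 4. → (8, 4)
3H: (8, 4) + (2, 5). λ = (5 - 4)/(2 - 8) ≡ 1/7 mod 13. 7⁻¹ ≡ 2 (mod 13) since 7·2 = 14 ≡ 1, so λ ≡ 2.
  x = λ² - 8 - 2 = 4 - 10 ≡ 7; y = λ·(8 - 7) - 4 ≡ 11. → (7, 11)
3H = (7, 11).
Finally 3G + 3H:
(5, 10) + (7, 11). λ = (11 - 10)/(7 - 5) ≡ 1/2 mod 13. 2⁻¹ ≡ 7 (mod 13) since 2·7 = 14 ≡ 1, so λ ≡ 7.
  x = λ² - 5 - 7 = 49 - 12 ≡ 11; y = λ·(5 - 11) - 10 ≡ 0. → (11, 0)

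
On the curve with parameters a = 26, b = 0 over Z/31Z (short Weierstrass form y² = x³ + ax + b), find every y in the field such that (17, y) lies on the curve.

x³ + 26x + 0 = 5355 ≡ 23 (mod 31).
23 is a non-residue mod 31; no y exists.

none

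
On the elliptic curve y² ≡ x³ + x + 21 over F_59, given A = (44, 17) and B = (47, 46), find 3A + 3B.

(31, 15)

First 3A:
Repeated addition: build up to 3A.
2A: tangent at (44, 17): λ = (3·44² + 1)/(2·17) ≡ 27/34. 34⁻¹ ≡ 33 (mod 59), so λ ≡ 27·33 ≡ 6.
  x = λ² - 44 - 44 = 36 - 88 ≡ 7; y = λ·(44 - 7) - 17 ≡ 28. → (7, 28)
3A: (7, 28) + (44, 17). λ = (17 - 28)/(44 - 7) ≡ 48/37 mod 59. 37⁻¹ ≡ 8 (mod 59) since 37·8 = 296 ≡ 1, so λ ≡ 30.
  x = λ² - 7 - 44 = 900 - 51 ≡ 23; y = λ·(7 - 23) - 28 ≡ 23. → (23, 23)
3A = (23, 23).
Next 3B:
Repeated addition: build up to 3B.
2B: tangent at (47, 46): λ = (3·47² + 1)/(2·46) ≡ 20/33. 33⁻¹ ≡ 34 (mod 59) since 33·34 = 1122 ≡ 1, so λ ≡ 20·34 ≡ 31.
  x = λ² - 47 - 47 = 961 - 94 ≡ 41; y = λ·(47 - 41) - 46 ≡ 22. → (41, 22)
3B: (41, 22) + (47, 46). λ = (46 - 22)/(47 - 41) ≡ 24/6 mod 59. 6⁻¹ ≡ 10 (mod 59) since 6·10 = 60 ≡ 1, so λ ≡ 4.
  x = λ² - 41 - 47 = 16 - 88 ≡ 46; y = λ·(41 - 46) - 22 ≡ 17. → (46, 17)
3B = (46, 17).
Finally 3A + 3B:
(23, 23) + (46, 17). λ = (17 - 23)/(46 - 23) ≡ 53/23 mod 59. 23⁻¹ ≡ 18 (mod 59), so λ ≡ 10.
  x = λ² - 23 - 46 = 100 - 69 ≡ 31; y = λ·(23 - 31) - 23 ≡ 15. → (31, 15)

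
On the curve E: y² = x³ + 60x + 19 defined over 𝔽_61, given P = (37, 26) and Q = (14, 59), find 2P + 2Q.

(46, 40)

First 2P:
Repeated addition: build up to 2P.
2P: tangent at (37, 26): λ = (3·37² + 60)/(2·26) ≡ 19/52. 52⁻¹ ≡ 27 (mod 61), so λ ≡ 19·27 ≡ 25.
  x = λ² - 37 - 37 = 625 - 74 ≡ 2; y = λ·(37 - 2) - 26 ≡ 56. → (2, 56)
2P = (2, 56).
Next 2Q:
Repeated addition: build up to 2Q.
2Q: tangent at (14, 59): λ = (3·14² + 60)/(2·59) ≡ 38/57. 57⁻¹ ≡ 15 (mod 61), so λ ≡ 38·15 ≡ 21.
  x = λ² - 14 - 14 = 441 - 28 ≡ 47; y = λ·(14 - 47) - 59 ≡ 41. → (47, 41)
2Q = (47, 41).
Finally 2P + 2Q:
(2, 56) + (47, 41). λ = (41 - 56)/(47 - 2) ≡ 46/45 mod 61. 45⁻¹ ≡ 19 (mod 61), so λ ≡ 20.
  x = λ² - 2 - 47 = 400 - 49 ≡ 46; y = λ·(2 - 46) - 56 ≡ 40. → (46, 40)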